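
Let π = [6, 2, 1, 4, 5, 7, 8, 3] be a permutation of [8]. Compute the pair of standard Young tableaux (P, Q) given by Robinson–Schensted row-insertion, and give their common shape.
P = [1, 3, 5, 7, 8] / [2, 4] / [6];  Q = [1, 4, 5, 6, 7] / [2, 8] / [3];  common shape = (5, 2, 1)

Row-insert the values π_1, π_2, … into P one at a time, bumping the leftmost entry strictly greater than the inserted value down to the next row. The recording tableau Q records, in position (i, j), the step at which that cell was added to P.
  Insert 6 (step 1): P = [6];  Q = [1]
  Insert 2 (step 2): P = [2] / [6];  Q = [1] / [2]
  Insert 1 (step 3): P = [1] / [2] / [6];  Q = [1] / [2] / [3]
  Insert 4 (step 4): P = [1, 4] / [2] / [6];  Q = [1, 4] / [2] / [3]
  Insert 5 (step 5): P = [1, 4, 5] / [2] / [6];  Q = [1, 4, 5] / [2] / [3]
  Insert 7 (step 6): P = [1, 4, 5, 7] / [2] / [6];  Q = [1, 4, 5, 6] / [2] / [3]
  Insert 8 (step 7): P = [1, 4, 5, 7, 8] / [2] / [6];  Q = [1, 4, 5, 6, 7] / [2] / [3]
  Insert 3 (step 8): P = [1, 3, 5, 7, 8] / [2, 4] / [6];  Q = [1, 4, 5, 6, 7] / [2, 8] / [3]
Final shape: (5, 2, 1).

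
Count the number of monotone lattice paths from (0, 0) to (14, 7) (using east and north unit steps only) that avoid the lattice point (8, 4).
Number of paths = 74700

Total paths from (0, 0) to (14, 7): C(21, 14) = 116280. Paths through (8, 4): (paths (0, 0) → (8, 4)) × (paths (8, 4) → (14, 7)) = C(12, 8) · C(9, 6) = 495 · 84 = 41580. Avoidance count = 116280 − 41580 = 74700.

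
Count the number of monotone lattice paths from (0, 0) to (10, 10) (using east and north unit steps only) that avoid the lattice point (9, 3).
Number of paths = 182996

Total paths from (0, 0) to (10, 10): C(20, 10) = 184756. Paths through (9, 3): (paths (0, 0) → (9, 3)) × (paths (9, 3) → (10, 10)) = C(12, 9) · C(8, 1) = 220 · 8 = 1760. Avoidance count = 184756 − 1760 = 182996.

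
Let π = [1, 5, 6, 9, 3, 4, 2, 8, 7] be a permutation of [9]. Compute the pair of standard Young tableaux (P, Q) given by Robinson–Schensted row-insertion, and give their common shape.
P = [1, 2, 4, 7] / [3, 6, 8] / [5, 9];  Q = [1, 2, 3, 4] / [5, 6, 8] / [7, 9];  common shape = (4, 3, 2)

Row-insert the values π_1, π_2, … into P one at a time, bumping the leftmost entry strictly greater than the inserted value down to the next row. The recording tableau Q records, in position (i, j), the step at which that cell was added to P.
  Insert 1 (step 1): P = [1];  Q = [1]
  Insert 5 (step 2): P = [1, 5];  Q = [1, 2]
  Insert 6 (step 3): P = [1, 5, 6];  Q = [1, 2, 3]
  Insert 9 (step 4): P = [1, 5, 6, 9];  Q = [1, 2, 3, 4]
  Insert 3 (step 5): P = [1, 3, 6, 9] / [5];  Q = [1, 2, 3, 4] / [5]
  Insert 4 (step 6): P = [1, 3, 4, 9] / [5, 6];  Q = [1, 2, 3, 4] / [5, 6]
  Insert 2 (step 7): P = [1, 2, 4, 9] / [3, 6] / [5];  Q = [1, 2, 3, 4] / [5, 6] / [7]
  Insert 8 (step 8): P = [1, 2, 4, 8] / [3, 6, 9] / [5];  Q = [1, 2, 3, 4] / [5, 6, 8] / [7]
  Insert 7 (step 9): P = [1, 2, 4, 7] / [3, 6, 8] / [5, 9];  Q = [1, 2, 3, 4] / [5, 6, 8] / [7, 9]
Final shape: (4, 3, 2).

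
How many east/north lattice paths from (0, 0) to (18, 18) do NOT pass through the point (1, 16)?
Number of paths = 9075132393

Total paths from (0, 0) to (18, 18): C(36, 18) = 9075135300. Paths through (1, 16): (paths (0, 0) → (1, 16)) × (paths (1, 16) → (18, 18)) = C(17, 1) · C(19, 17) = 17 · 171 = 2907. Avoidance count = 9075135300 − 2907 = 9075132393.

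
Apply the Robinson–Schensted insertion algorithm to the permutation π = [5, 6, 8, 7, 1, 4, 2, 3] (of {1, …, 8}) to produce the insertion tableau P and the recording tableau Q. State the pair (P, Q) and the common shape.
P = [1, 2, 3] / [4, 6, 7] / [5] / [8];  Q = [1, 2, 3] / [4, 6, 8] / [5] / [7];  common shape = (3, 3, 1, 1)

Row-insert the values π_1, π_2, … into P one at a time, bumping the leftmost entry strictly greater than the inserted value down to the next row. The recording tableau Q records, in position (i, j), the step at which that cell was added to P.
  Insert 5 (step 1): P = [5];  Q = [1]
  Insert 6 (step 2): P = [5, 6];  Q = [1, 2]
  Insert 8 (step 3): P = [5, 6, 8];  Q = [1, 2, 3]
  Insert 7 (step 4): P = [5, 6, 7] / [8];  Q = [1, 2, 3] / [4]
  Insert 1 (step 5): P = [1, 6, 7] / [5] / [8];  Q = [1, 2, 3] / [4] / [5]
  Insert 4 (step 6): P = [1, 4, 7] / [5, 6] / [8];  Q = [1, 2, 3] / [4, 6] / [5]
  Insert 2 (step 7): P = [1, 2, 7] / [4, 6] / [5] / [8];  Q = [1, 2, 3] / [4, 6] / [5] / [7]
  Insert 3 (step 8): P = [1, 2, 3] / [4, 6, 7] / [5] / [8];  Q = [1, 2, 3] / [4, 6, 8] / [5] / [7]
Final shape: (3, 3, 1, 1).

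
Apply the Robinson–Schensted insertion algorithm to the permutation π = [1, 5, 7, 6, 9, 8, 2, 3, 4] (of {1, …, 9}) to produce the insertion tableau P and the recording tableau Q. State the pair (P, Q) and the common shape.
P = [1, 2, 3, 4] / [5, 6, 8] / [7, 9];  Q = [1, 2, 3, 5] / [4, 6, 9] / [7, 8];  common shape = (4, 3, 2)

Row-insert the values π_1, π_2, … into P one at a time, bumping the leftmost entry strictly greater than the inserted value down to the next row. The recording tableau Q records, in position (i, j), the step at which that cell was added to P.
  Insert 1 (step 1): P = [1];  Q = [1]
  Insert 5 (step 2): P = [1, 5];  Q = [1, 2]
  Insert 7 (step 3): P = [1, 5, 7];  Q = [1, 2, 3]
  Insert 6 (step 4): P = [1, 5, 6] / [7];  Q = [1, 2, 3] / [4]
  Insert 9 (step 5): P = [1, 5, 6, 9] / [7];  Q = [1, 2, 3, 5] / [4]
  Insert 8 (step 6): P = [1, 5, 6, 8] / [7, 9];  Q = [1, 2, 3, 5] / [4, 6]
  Insert 2 (step 7): P = [1, 2, 6, 8] / [5, 9] / [7];  Q = [1, 2, 3, 5] / [4, 6] / [7]
  Insert 3 (step 8): P = [1, 2, 3, 8] / [5, 6] / [7, 9];  Q = [1, 2, 3, 5] / [4, 6] / [7, 8]
  Insert 4 (step 9): P = [1, 2, 3, 4] / [5, 6, 8] / [7, 9];  Q = [1, 2, 3, 5] / [4, 6, 9] / [7, 8]
Final shape: (4, 3, 2).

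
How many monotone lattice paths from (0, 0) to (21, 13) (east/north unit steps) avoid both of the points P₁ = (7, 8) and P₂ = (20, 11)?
Number of paths = 609951435

Inclusion–exclusion. Total paths: C(34, 21) = 927983760. Through P₁: C(15, 7)·C(19, 14) = 74826180. Through P₂: C(31, 20)·C(3, 1) = 254016945. Since P₁ is strictly southwest of P₂, a monotone path through both must visit P₁ then P₂; paths through both = C(15, 7)·C(16, 13)·C(3, 1) = 10810800. Avoid both = 927983760 − 74826180 − 254016945 + 10810800 = 609951435.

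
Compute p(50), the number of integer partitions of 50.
p(50) = 204226

Compute p(n) via the recurrence p(n, m) = p(n, m−1) + p(n−m, m), where p(n, m) counts partitions of n with all parts ≤ m and p(n) = p(n, n). The base cases are p(0, m) = 1 and p(n, 0) = 0 for n > 0. Filling the table yields p(50) = 204226. (Euler's pentagonal recurrence is an alternative.)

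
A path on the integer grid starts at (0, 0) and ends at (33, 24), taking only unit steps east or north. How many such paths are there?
Number of paths = 7522327487513475

A monotone lattice path from (0, 0) to (33, 24) consists of 33 east steps and 24 north steps in some order, so it is determined by which 33 of the 57 steps are east. The count is C(57, 33) = 7522327487513475.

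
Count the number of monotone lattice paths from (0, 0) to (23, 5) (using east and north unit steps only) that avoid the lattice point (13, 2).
Number of paths = 68250

Total paths from (0, 0) to (23, 5): C(28, 23) = 98280. Paths through (13, 2): (paths (0, 0) → (13, 2)) × (paths (13, 2) → (23, 5)) = C(15, 13) · C(13, 10) = 105 · 286 = 30030. Avoidance count = 98280 − 30030 = 68250.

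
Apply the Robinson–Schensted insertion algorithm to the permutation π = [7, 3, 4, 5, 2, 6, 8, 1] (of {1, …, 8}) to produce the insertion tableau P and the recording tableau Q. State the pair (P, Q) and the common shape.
P = [1, 4, 5, 6, 8] / [2] / [3] / [7];  Q = [1, 3, 4, 6, 7] / [2] / [5] / [8];  common shape = (5, 1, 1, 1)

Row-insert the values π_1, π_2, … into P one at a time, bumping the leftmost entry strictly greater than the inserted value down to the next row. The recording tableau Q records, in position (i, j), the step at which that cell was added to P.
  Insert 7 (step 1): P = [7];  Q = [1]
  Insert 3 (step 2): P = [3] / [7];  Q = [1] / [2]
  Insert 4 (step 3): P = [3, 4] / [7];  Q = [1, 3] / [2]
  Insert 5 (step 4): P = [3, 4, 5] / [7];  Q = [1, 3, 4] / [2]
  Insert 2 (step 5): P = [2, 4, 5] / [3] / [7];  Q = [1, 3, 4] / [2] / [5]
  Insert 6 (step 6): P = [2, 4, 5, 6] / [3] / [7];  Q = [1, 3, 4, 6] / [2] / [5]
  Insert 8 (step 7): P = [2, 4, 5, 6, 8] / [3] / [7];  Q = [1, 3, 4, 6, 7] / [2] / [5]
  Insert 1 (step 8): P = [1, 4, 5, 6, 8] / [2] / [3] / [7];  Q = [1, 3, 4, 6, 7] / [2] / [5] / [8]
Final shape: (5, 1, 1, 1).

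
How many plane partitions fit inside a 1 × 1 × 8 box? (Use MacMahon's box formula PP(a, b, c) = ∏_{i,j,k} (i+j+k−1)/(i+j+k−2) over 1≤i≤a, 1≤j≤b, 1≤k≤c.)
PP(1, 1, 8) = 9

Evaluate the triple product over i = 1..1, j = 1..1, k = 1..8. The factors are (2/1) · (3/2) · (4/3) · (5/4) · (6/5) · (7/6) · (8/7) · (9/8). The numerators and denominators telescope so the product is an integer; carrying out the multiplication exactly gives PP(1, 1, 8) = 9.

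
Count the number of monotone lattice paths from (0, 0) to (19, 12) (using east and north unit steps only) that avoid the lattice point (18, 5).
Number of paths = 140851333

Total paths from (0, 0) to (19, 12): C(31, 19) = 141120525. Paths through (18, 5): (paths (0, 0) → (18, 5)) × (paths (18, 5) → (19, 12)) = C(23, 18) · C(8, 1) = 33649 · 8 = 269192. Avoidance count = 141120525 − 269192 = 140851333.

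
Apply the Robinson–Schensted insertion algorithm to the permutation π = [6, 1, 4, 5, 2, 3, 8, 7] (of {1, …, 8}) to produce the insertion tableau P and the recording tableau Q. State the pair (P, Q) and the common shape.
P = [1, 2, 3, 7] / [4, 5, 8] / [6];  Q = [1, 3, 4, 7] / [2, 6, 8] / [5];  common shape = (4, 3, 1)

Row-insert the values π_1, π_2, … into P one at a time, bumping the leftmost entry strictly greater than the inserted value down to the next row. The recording tableau Q records, in position (i, j), the step at which that cell was added to P.
  Insert 6 (step 1): P = [6];  Q = [1]
  Insert 1 (step 2): P = [1] / [6];  Q = [1] / [2]
  Insert 4 (step 3): P = [1, 4] / [6];  Q = [1, 3] / [2]
  Insert 5 (step 4): P = [1, 4, 5] / [6];  Q = [1, 3, 4] / [2]
  Insert 2 (step 5): P = [1, 2, 5] / [4] / [6];  Q = [1, 3, 4] / [2] / [5]
  Insert 3 (step 6): P = [1, 2, 3] / [4, 5] / [6];  Q = [1, 3, 4] / [2, 6] / [5]
  Insert 8 (step 7): P = [1, 2, 3, 8] / [4, 5] / [6];  Q = [1, 3, 4, 7] / [2, 6] / [5]
  Insert 7 (step 8): P = [1, 2, 3, 7] / [4, 5, 8] / [6];  Q = [1, 3, 4, 7] / [2, 6, 8] / [5]
Final shape: (4, 3, 1).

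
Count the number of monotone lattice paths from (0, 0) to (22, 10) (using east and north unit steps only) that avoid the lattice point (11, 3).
Number of paths = 52928304

Total paths from (0, 0) to (22, 10): C(32, 22) = 64512240. Paths through (11, 3): (paths (0, 0) → (11, 3)) × (paths (11, 3) → (22, 10)) = C(14, 11) · C(18, 11) = 364 · 31824 = 11583936. Avoidance count = 64512240 − 11583936 = 52928304.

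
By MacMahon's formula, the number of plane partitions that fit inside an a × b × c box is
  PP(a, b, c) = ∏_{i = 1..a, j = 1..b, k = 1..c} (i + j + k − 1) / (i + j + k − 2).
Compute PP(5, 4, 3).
PP(5, 4, 3) = 116424

Evaluate the triple product over i = 1..5, j = 1..4, k = 1..3. The factors are (2/1) · (3/2) · (4/3) · (3/2) · (4/3) · (5/4) · (4/3) · (5/4) · … (60 factors total). The numerators and denominators telescope so the product is an integer; carrying out the multiplication exactly gives PP(5, 4, 3) = 116424.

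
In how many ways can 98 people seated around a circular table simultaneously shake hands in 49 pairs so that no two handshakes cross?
C_49 = 509552245179617138054608572

These noncrossing handshakes are counted by the Catalan number C_n = (1/(n + 1)) · C(2n, n). For n = 49: C_49 = (1/50) · C(98, 49) = 25477612258980856902730428600/50 = 509552245179617138054608572.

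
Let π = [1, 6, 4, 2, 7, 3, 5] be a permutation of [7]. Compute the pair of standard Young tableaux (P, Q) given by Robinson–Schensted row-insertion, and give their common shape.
P = [1, 2, 3, 5] / [4, 7] / [6];  Q = [1, 2, 5, 7] / [3, 6] / [4];  common shape = (4, 2, 1)

Row-insert the values π_1, π_2, … into P one at a time, bumping the leftmost entry strictly greater than the inserted value down to the next row. The recording tableau Q records, in position (i, j), the step at which that cell was added to P.
  Insert 1 (step 1): P = [1];  Q = [1]
  Insert 6 (step 2): P = [1, 6];  Q = [1, 2]
  Insert 4 (step 3): P = [1, 4] / [6];  Q = [1, 2] / [3]
  Insert 2 (step 4): P = [1, 2] / [4] / [6];  Q = [1, 2] / [3] / [4]
  Insert 7 (step 5): P = [1, 2, 7] / [4] / [6];  Q = [1, 2, 5] / [3] / [4]
  Insert 3 (step 6): P = [1, 2, 3] / [4, 7] / [6];  Q = [1, 2, 5] / [3, 6] / [4]
  Insert 5 (step 7): P = [1, 2, 3, 5] / [4, 7] / [6];  Q = [1, 2, 5, 7] / [3, 6] / [4]
Final shape: (4, 2, 1).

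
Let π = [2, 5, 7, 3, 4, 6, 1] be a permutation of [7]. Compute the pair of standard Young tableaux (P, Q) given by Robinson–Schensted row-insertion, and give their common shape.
P = [1, 3, 4, 6] / [2, 7] / [5];  Q = [1, 2, 3, 6] / [4, 5] / [7];  common shape = (4, 2, 1)

Row-insert the values π_1, π_2, … into P one at a time, bumping the leftmost entry strictly greater than the inserted value down to the next row. The recording tableau Q records, in position (i, j), the step at which that cell was added to P.
  Insert 2 (step 1): P = [2];  Q = [1]
  Insert 5 (step 2): P = [2, 5];  Q = [1, 2]
  Insert 7 (step 3): P = [2, 5, 7];  Q = [1, 2, 3]
  Insert 3 (step 4): P = [2, 3, 7] / [5];  Q = [1, 2, 3] / [4]
  Insert 4 (step 5): P = [2, 3, 4] / [5, 7];  Q = [1, 2, 3] / [4, 5]
  Insert 6 (step 6): P = [2, 3, 4, 6] / [5, 7];  Q = [1, 2, 3, 6] / [4, 5]
  Insert 1 (step 7): P = [1, 3, 4, 6] / [2, 7] / [5];  Q = [1, 2, 3, 6] / [4, 5] / [7]
Final shape: (4, 2, 1).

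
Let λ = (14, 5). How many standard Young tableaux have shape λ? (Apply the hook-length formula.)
# SYT of shape (14, 5) = 7752

Hook-length formula: f^λ = n! / Π hook(c), product over all cells c of the Young diagram. For λ = (14, 5), n = 19 boxes. Hook lengths by row (left-to-right, top-to-bottom): [15, 14, 13, 12, 11, 9, 8, 7, 6, 5, 4, 3, 2, 1]; [5, 4, 3, 2, 1]. Product of hooks = 15692092416000. So f^λ = 19! / 15692092416000 = 121645100408832000 / 15692092416000 = 7752.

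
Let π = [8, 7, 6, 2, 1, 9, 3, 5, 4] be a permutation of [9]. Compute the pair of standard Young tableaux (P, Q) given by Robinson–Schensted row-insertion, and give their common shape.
P = [1, 3, 4] / [2, 5] / [6, 9] / [7] / [8];  Q = [1, 6, 8] / [2, 7] / [3, 9] / [4] / [5];  common shape = (3, 2, 2, 1, 1)

Row-insert the values π_1, π_2, … into P one at a time, bumping the leftmost entry strictly greater than the inserted value down to the next row. The recording tableau Q records, in position (i, j), the step at which that cell was added to P.
  Insert 8 (step 1): P = [8];  Q = [1]
  Insert 7 (step 2): P = [7] / [8];  Q = [1] / [2]
  Insert 6 (step 3): P = [6] / [7] / [8];  Q = [1] / [2] / [3]
  Insert 2 (step 4): P = [2] / [6] / [7] / [8];  Q = [1] / [2] / [3] / [4]
  Insert 1 (step 5): P = [1] / [2] / [6] / [7] / [8];  Q = [1] / [2] / [3] / [4] / [5]
  Insert 9 (step 6): P = [1, 9] / [2] / [6] / [7] / [8];  Q = [1, 6] / [2] / [3] / [4] / [5]
  Insert 3 (step 7): P = [1, 3] / [2, 9] / [6] / [7] / [8];  Q = [1, 6] / [2, 7] / [3] / [4] / [5]
  Insert 5 (step 8): P = [1, 3, 5] / [2, 9] / [6] / [7] / [8];  Q = [1, 6, 8] / [2, 7] / [3] / [4] / [5]
  Insert 4 (step 9): P = [1, 3, 4] / [2, 5] / [6, 9] / [7] / [8];  Q = [1, 6, 8] / [2, 7] / [3, 9] / [4] / [5]
Final shape: (3, 2, 2, 1, 1).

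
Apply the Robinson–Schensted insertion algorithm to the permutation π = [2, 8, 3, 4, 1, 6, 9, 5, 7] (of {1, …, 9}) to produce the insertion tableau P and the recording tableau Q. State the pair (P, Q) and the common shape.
P = [1, 3, 4, 5, 7] / [2, 6, 9] / [8];  Q = [1, 2, 4, 6, 7] / [3, 8, 9] / [5];  common shape = (5, 3, 1)

Row-insert the values π_1, π_2, … into P one at a time, bumping the leftmost entry strictly greater than the inserted value down to the next row. The recording tableau Q records, in position (i, j), the step at which that cell was added to P.
  Insert 2 (step 1): P = [2];  Q = [1]
  Insert 8 (step 2): P = [2, 8];  Q = [1, 2]
  Insert 3 (step 3): P = [2, 3] / [8];  Q = [1, 2] / [3]
  Insert 4 (step 4): P = [2, 3, 4] / [8];  Q = [1, 2, 4] / [3]
  Insert 1 (step 5): P = [1, 3, 4] / [2] / [8];  Q = [1, 2, 4] / [3] / [5]
  Insert 6 (step 6): P = [1, 3, 4, 6] / [2] / [8];  Q = [1, 2, 4, 6] / [3] / [5]
  Insert 9 (step 7): P = [1, 3, 4, 6, 9] / [2] / [8];  Q = [1, 2, 4, 6, 7] / [3] / [5]
  Insert 5 (step 8): P = [1, 3, 4, 5, 9] / [2, 6] / [8];  Q = [1, 2, 4, 6, 7] / [3, 8] / [5]
  Insert 7 (step 9): P = [1, 3, 4, 5, 7] / [2, 6, 9] / [8];  Q = [1, 2, 4, 6, 7] / [3, 8, 9] / [5]
Final shape: (5, 3, 1).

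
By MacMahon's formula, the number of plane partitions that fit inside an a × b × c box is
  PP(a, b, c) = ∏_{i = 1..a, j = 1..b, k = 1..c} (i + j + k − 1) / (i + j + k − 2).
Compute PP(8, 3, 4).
PP(8, 3, 4) = 4723719

Evaluate the triple product over i = 1..8, j = 1..3, k = 1..4. The factors are (2/1) · (3/2) · (4/3) · (5/4) · (3/2) · (4/3) · (5/4) · (6/5) · … (96 factors total). The numerators and denominators telescope so the product is an integer; carrying out the multiplication exactly gives PP(8, 3, 4) = 4723719.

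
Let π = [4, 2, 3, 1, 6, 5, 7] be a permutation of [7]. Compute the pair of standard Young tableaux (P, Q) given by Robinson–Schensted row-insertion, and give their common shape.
P = [1, 3, 5, 7] / [2, 6] / [4];  Q = [1, 3, 5, 7] / [2, 6] / [4];  common shape = (4, 2, 1)

Row-insert the values π_1, π_2, … into P one at a time, bumping the leftmost entry strictly greater than the inserted value down to the next row. The recording tableau Q records, in position (i, j), the step at which that cell was added to P.
  Insert 4 (step 1): P = [4];  Q = [1]
  Insert 2 (step 2): P = [2] / [4];  Q = [1] / [2]
  Insert 3 (step 3): P = [2, 3] / [4];  Q = [1, 3] / [2]
  Insert 1 (step 4): P = [1, 3] / [2] / [4];  Q = [1, 3] / [2] / [4]
  Insert 6 (step 5): P = [1, 3, 6] / [2] / [4];  Q = [1, 3, 5] / [2] / [4]
  Insert 5 (step 6): P = [1, 3, 5] / [2, 6] / [4];  Q = [1, 3, 5] / [2, 6] / [4]
  Insert 7 (step 7): P = [1, 3, 5, 7] / [2, 6] / [4];  Q = [1, 3, 5, 7] / [2, 6] / [4]
Final shape: (4, 2, 1).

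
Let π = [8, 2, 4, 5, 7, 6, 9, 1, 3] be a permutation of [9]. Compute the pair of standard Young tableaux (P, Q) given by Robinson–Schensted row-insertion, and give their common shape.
P = [1, 3, 5, 6, 9] / [2, 4] / [7] / [8];  Q = [1, 3, 4, 5, 7] / [2, 9] / [6] / [8];  common shape = (5, 2, 1, 1)

Row-insert the values π_1, π_2, … into P one at a time, bumping the leftmost entry strictly greater than the inserted value down to the next row. The recording tableau Q records, in position (i, j), the step at which that cell was added to P.
  Insert 8 (step 1): P = [8];  Q = [1]
  Insert 2 (step 2): P = [2] / [8];  Q = [1] / [2]
  Insert 4 (step 3): P = [2, 4] / [8];  Q = [1, 3] / [2]
  Insert 5 (step 4): P = [2, 4, 5] / [8];  Q = [1, 3, 4] / [2]
  Insert 7 (step 5): P = [2, 4, 5, 7] / [8];  Q = [1, 3, 4, 5] / [2]
  Insert 6 (step 6): P = [2, 4, 5, 6] / [7] / [8];  Q = [1, 3, 4, 5] / [2] / [6]
  Insert 9 (step 7): P = [2, 4, 5, 6, 9] / [7] / [8];  Q = [1, 3, 4, 5, 7] / [2] / [6]
  Insert 1 (step 8): P = [1, 4, 5, 6, 9] / [2] / [7] / [8];  Q = [1, 3, 4, 5, 7] / [2] / [6] / [8]
  Insert 3 (step 9): P = [1, 3, 5, 6, 9] / [2, 4] / [7] / [8];  Q = [1, 3, 4, 5, 7] / [2, 9] / [6] / [8]
Final shape: (5, 2, 1, 1).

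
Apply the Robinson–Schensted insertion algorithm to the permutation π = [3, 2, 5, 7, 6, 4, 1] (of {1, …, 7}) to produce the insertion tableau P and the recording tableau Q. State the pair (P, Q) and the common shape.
P = [1, 4, 6] / [2, 5] / [3] / [7];  Q = [1, 3, 4] / [2, 5] / [6] / [7];  common shape = (3, 2, 1, 1)

Row-insert the values π_1, π_2, … into P one at a time, bumping the leftmost entry strictly greater than the inserted value down to the next row. The recording tableau Q records, in position (i, j), the step at which that cell was added to P.
  Insert 3 (step 1): P = [3];  Q = [1]
  Insert 2 (step 2): P = [2] / [3];  Q = [1] / [2]
  Insert 5 (step 3): P = [2, 5] / [3];  Q = [1, 3] / [2]
  Insert 7 (step 4): P = [2, 5, 7] / [3];  Q = [1, 3, 4] / [2]
  Insert 6 (step 5): P = [2, 5, 6] / [3, 7];  Q = [1, 3, 4] / [2, 5]
  Insert 4 (step 6): P = [2, 4, 6] / [3, 5] / [7];  Q = [1, 3, 4] / [2, 5] / [6]
  Insert 1 (step 7): P = [1, 4, 6] / [2, 5] / [3] / [7];  Q = [1, 3, 4] / [2, 5] / [6] / [7]
Final shape: (3, 2, 1, 1).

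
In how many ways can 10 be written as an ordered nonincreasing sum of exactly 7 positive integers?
p(10, 7 parts) = 3

Partitions of n into exactly k parts ↔ partitions of n − k into at most k parts (subtract 1 from each part). For n = 10, k = 7, the partitions are: 4+1+1+1+1+1+1, 3+2+1+1+1+1+1, 2+2+2+1+1+1+1. Count = 3.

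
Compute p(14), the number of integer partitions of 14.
p(14) = 135

Compute p(n) via the recurrence p(n, m) = p(n, m−1) + p(n−m, m), where p(n, m) counts partitions of n with all parts ≤ m and p(n) = p(n, n). The base cases are p(0, m) = 1 and p(n, 0) = 0 for n > 0. Filling the table yields p(14) = 135. (Euler's pentagonal recurrence is an alternative.)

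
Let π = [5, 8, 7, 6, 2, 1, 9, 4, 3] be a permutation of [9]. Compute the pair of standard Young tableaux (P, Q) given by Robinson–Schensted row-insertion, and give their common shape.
P = [1, 3, 9] / [2, 4] / [5, 6] / [7] / [8];  Q = [1, 2, 7] / [3, 8] / [4, 9] / [5] / [6];  common shape = (3, 2, 2, 1, 1)

Row-insert the values π_1, π_2, … into P one at a time, bumping the leftmost entry strictly greater than the inserted value down to the next row. The recording tableau Q records, in position (i, j), the step at which that cell was added to P.
  Insert 5 (step 1): P = [5];  Q = [1]
  Insert 8 (step 2): P = [5, 8];  Q = [1, 2]
  Insert 7 (step 3): P = [5, 7] / [8];  Q = [1, 2] / [3]
  Insert 6 (step 4): P = [5, 6] / [7] / [8];  Q = [1, 2] / [3] / [4]
  Insert 2 (step 5): P = [2, 6] / [5] / [7] / [8];  Q = [1, 2] / [3] / [4] / [5]
  Insert 1 (step 6): P = [1, 6] / [2] / [5] / [7] / [8];  Q = [1, 2] / [3] / [4] / [5] / [6]
  Insert 9 (step 7): P = [1, 6, 9] / [2] / [5] / [7] / [8];  Q = [1, 2, 7] / [3] / [4] / [5] / [6]
  Insert 4 (step 8): P = [1, 4, 9] / [2, 6] / [5] / [7] / [8];  Q = [1, 2, 7] / [3, 8] / [4] / [5] / [6]
  Insert 3 (step 9): P = [1, 3, 9] / [2, 4] / [5, 6] / [7] / [8];  Q = [1, 2, 7] / [3, 8] / [4, 9] / [5] / [6]
Final shape: (3, 2, 2, 1, 1).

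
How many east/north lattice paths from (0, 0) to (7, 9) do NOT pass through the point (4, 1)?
Number of paths = 10615

Total paths from (0, 0) to (7, 9): C(16, 7) = 11440. Paths through (4, 1): (paths (0, 0) → (4, 1)) × (paths (4, 1) → (7, 9)) = C(5, 4) · C(11, 3) = 5 · 165 = 825. Avoidance count = 11440 − 825 = 10615.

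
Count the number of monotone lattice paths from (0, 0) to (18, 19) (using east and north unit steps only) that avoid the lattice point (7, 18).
Number of paths = 17666863500

Total paths from (0, 0) to (18, 19): C(37, 18) = 17672631900. Paths through (7, 18): (paths (0, 0) → (7, 18)) × (paths (7, 18) → (18, 19)) = C(25, 7) · C(12, 11) = 480700 · 12 = 5768400. Avoidance count = 17672631900 − 5768400 = 17666863500.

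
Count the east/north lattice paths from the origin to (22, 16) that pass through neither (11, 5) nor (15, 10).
Number of paths = 14493886782

Inclusion–exclusion. Total paths: C(38, 22) = 22239974430. Through P₁: C(16, 11)·C(22, 11) = 3081326976. Through P₂: C(25, 15)·C(13, 7) = 5609192160. Since P₁ is strictly southwest of P₂, a monotone path through both must visit P₁ then P₂; paths through both = C(16, 11)·C(9, 4)·C(13, 7) = 944431488. Avoid both = 22239974430 − 3081326976 − 5609192160 + 944431488 = 14493886782.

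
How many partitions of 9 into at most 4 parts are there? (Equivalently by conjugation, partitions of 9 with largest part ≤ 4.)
p(9, parts ≤ 4) = 18

Partitions of 9 with all parts ≤ 4: 4+4+1, 4+3+2, 4+3+1+1, 4+2+2+1, 4+2+1+1+1, 4+1+1+1+1+1, 3+3+3, 3+3+2+1, 3+3+1+1+1, 3+2+2+2, 3+2+2+1+1, 3+2+1+1+1+1, 3+1+1+1+1+1+1, 2+2+2+2+1, 2+2+2+1+1+1, 2+2+1+1+1+1+1, 2+1+1+1+1+1+1+1, 1+1+1+1+1+1+1+1+1. Count = 18.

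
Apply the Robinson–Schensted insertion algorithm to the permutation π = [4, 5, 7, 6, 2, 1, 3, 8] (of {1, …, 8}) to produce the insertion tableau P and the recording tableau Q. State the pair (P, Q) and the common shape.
P = [1, 3, 6, 8] / [2, 5] / [4] / [7];  Q = [1, 2, 3, 8] / [4, 7] / [5] / [6];  common shape = (4, 2, 1, 1)

Row-insert the values π_1, π_2, … into P one at a time, bumping the leftmost entry strictly greater than the inserted value down to the next row. The recording tableau Q records, in position (i, j), the step at which that cell was added to P.
  Insert 4 (step 1): P = [4];  Q = [1]
  Insert 5 (step 2): P = [4, 5];  Q = [1, 2]
  Insert 7 (step 3): P = [4, 5, 7];  Q = [1, 2, 3]
  Insert 6 (step 4): P = [4, 5, 6] / [7];  Q = [1, 2, 3] / [4]
  Insert 2 (step 5): P = [2, 5, 6] / [4] / [7];  Q = [1, 2, 3] / [4] / [5]
  Insert 1 (step 6): P = [1, 5, 6] / [2] / [4] / [7];  Q = [1, 2, 3] / [4] / [5] / [6]
  Insert 3 (step 7): P = [1, 3, 6] / [2, 5] / [4] / [7];  Q = [1, 2, 3] / [4, 7] / [5] / [6]
  Insert 8 (step 8): P = [1, 3, 6, 8] / [2, 5] / [4] / [7];  Q = [1, 2, 3, 8] / [4, 7] / [5] / [6]
Final shape: (4, 2, 1, 1).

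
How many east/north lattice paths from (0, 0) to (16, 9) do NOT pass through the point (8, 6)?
Number of paths = 1547480

Total paths from (0, 0) to (16, 9): C(25, 16) = 2042975. Paths through (8, 6): (paths (0, 0) → (8, 6)) × (paths (8, 6) → (16, 9)) = C(14, 8) · C(11, 8) = 3003 · 165 = 495495. Avoidance count = 2042975 − 495495 = 1547480.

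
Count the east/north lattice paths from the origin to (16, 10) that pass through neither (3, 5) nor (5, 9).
Number of paths = 4817983

Inclusion–exclusion. Total paths: C(26, 16) = 5311735. Through P₁: C(8, 3)·C(18, 13) = 479808. Through P₂: C(14, 5)·C(12, 11) = 24024. Since P₁ is strictly southwest of P₂, a monotone path through both must visit P₁ then P₂; paths through both = C(8, 3)·C(6, 2)·C(12, 11) = 10080. Avoid both = 5311735 − 479808 − 24024 + 10080 = 4817983.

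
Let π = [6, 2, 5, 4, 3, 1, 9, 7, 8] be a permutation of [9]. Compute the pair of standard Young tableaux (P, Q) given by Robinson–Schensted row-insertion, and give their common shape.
P = [1, 3, 7, 8] / [2, 9] / [4] / [5] / [6];  Q = [1, 3, 7, 9] / [2, 8] / [4] / [5] / [6];  common shape = (4, 2, 1, 1, 1)

Row-insert the values π_1, π_2, … into P one at a time, bumping the leftmost entry strictly greater than the inserted value down to the next row. The recording tableau Q records, in position (i, j), the step at which that cell was added to P.
  Insert 6 (step 1): P = [6];  Q = [1]
  Insert 2 (step 2): P = [2] / [6];  Q = [1] / [2]
  Insert 5 (step 3): P = [2, 5] / [6];  Q = [1, 3] / [2]
  Insert 4 (step 4): P = [2, 4] / [5] / [6];  Q = [1, 3] / [2] / [4]
  Insert 3 (step 5): P = [2, 3] / [4] / [5] / [6];  Q = [1, 3] / [2] / [4] / [5]
  Insert 1 (step 6): P = [1, 3] / [2] / [4] / [5] / [6];  Q = [1, 3] / [2] / [4] / [5] / [6]
  Insert 9 (step 7): P = [1, 3, 9] / [2] / [4] / [5] / [6];  Q = [1, 3, 7] / [2] / [4] / [5] / [6]
  Insert 7 (step 8): P = [1, 3, 7] / [2, 9] / [4] / [5] / [6];  Q = [1, 3, 7] / [2, 8] / [4] / [5] / [6]
  Insert 8 (step 9): P = [1, 3, 7, 8] / [2, 9] / [4] / [5] / [6];  Q = [1, 3, 7, 9] / [2, 8] / [4] / [5] / [6]
Final shape: (4, 2, 1, 1, 1).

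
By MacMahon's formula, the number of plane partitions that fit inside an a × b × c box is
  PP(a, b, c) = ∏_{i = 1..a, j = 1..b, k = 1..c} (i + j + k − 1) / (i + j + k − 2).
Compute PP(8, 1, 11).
PP(8, 1, 11) = 75582

Evaluate the triple product over i = 1..8, j = 1..1, k = 1..11. The factors are (2/1) · (3/2) · (4/3) · (5/4) · (6/5) · (7/6) · (8/7) · (9/8) · … (88 factors total). The numerators and denominators telescope so the product is an integer; carrying out the multiplication exactly gives PP(8, 1, 11) = 75582.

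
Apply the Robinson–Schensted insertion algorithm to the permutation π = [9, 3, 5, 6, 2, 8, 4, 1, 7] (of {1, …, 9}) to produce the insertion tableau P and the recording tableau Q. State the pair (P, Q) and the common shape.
P = [1, 4, 6, 7] / [2, 5, 8] / [3] / [9];  Q = [1, 3, 4, 6] / [2, 7, 9] / [5] / [8];  common shape = (4, 3, 1, 1)

Row-insert the values π_1, π_2, … into P one at a time, bumping the leftmost entry strictly greater than the inserted value down to the next row. The recording tableau Q records, in position (i, j), the step at which that cell was added to P.
  Insert 9 (step 1): P = [9];  Q = [1]
  Insert 3 (step 2): P = [3] / [9];  Q = [1] / [2]
  Insert 5 (step 3): P = [3, 5] / [9];  Q = [1, 3] / [2]
  Insert 6 (step 4): P = [3, 5, 6] / [9];  Q = [1, 3, 4] / [2]
  Insert 2 (step 5): P = [2, 5, 6] / [3] / [9];  Q = [1, 3, 4] / [2] / [5]
  Insert 8 (step 6): P = [2, 5, 6, 8] / [3] / [9];  Q = [1, 3, 4, 6] / [2] / [5]
  Insert 4 (step 7): P = [2, 4, 6, 8] / [3, 5] / [9];  Q = [1, 3, 4, 6] / [2, 7] / [5]
  Insert 1 (step 8): P = [1, 4, 6, 8] / [2, 5] / [3] / [9];  Q = [1, 3, 4, 6] / [2, 7] / [5] / [8]
  Insert 7 (step 9): P = [1, 4, 6, 7] / [2, 5, 8] / [3] / [9];  Q = [1, 3, 4, 6] / [2, 7, 9] / [5] / [8]
Final shape: (4, 3, 1, 1).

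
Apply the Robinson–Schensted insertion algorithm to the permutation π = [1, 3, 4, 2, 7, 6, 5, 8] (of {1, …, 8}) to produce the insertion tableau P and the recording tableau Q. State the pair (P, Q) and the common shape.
P = [1, 2, 4, 5, 8] / [3, 6] / [7];  Q = [1, 2, 3, 5, 8] / [4, 6] / [7];  common shape = (5, 2, 1)

Row-insert the values π_1, π_2, … into P one at a time, bumping the leftmost entry strictly greater than the inserted value down to the next row. The recording tableau Q records, in position (i, j), the step at which that cell was added to P.
  Insert 1 (step 1): P = [1];  Q = [1]
  Insert 3 (step 2): P = [1, 3];  Q = [1, 2]
  Insert 4 (step 3): P = [1, 3, 4];  Q = [1, 2, 3]
  Insert 2 (step 4): P = [1, 2, 4] / [3];  Q = [1, 2, 3] / [4]
  Insert 7 (step 5): P = [1, 2, 4, 7] / [3];  Q = [1, 2, 3, 5] / [4]
  Insert 6 (step 6): P = [1, 2, 4, 6] / [3, 7];  Q = [1, 2, 3, 5] / [4, 6]
  Insert 5 (step 7): P = [1, 2, 4, 5] / [3, 6] / [7];  Q = [1, 2, 3, 5] / [4, 6] / [7]
  Insert 8 (step 8): P = [1, 2, 4, 5, 8] / [3, 6] / [7];  Q = [1, 2, 3, 5, 8] / [4, 6] / [7]
Final shape: (5, 2, 1).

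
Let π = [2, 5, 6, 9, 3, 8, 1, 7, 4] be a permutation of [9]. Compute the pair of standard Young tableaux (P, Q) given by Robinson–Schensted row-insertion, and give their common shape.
P = [1, 3, 4, 7] / [2, 6] / [5, 8] / [9];  Q = [1, 2, 3, 4] / [5, 6] / [7, 8] / [9];  common shape = (4, 2, 2, 1)

Row-insert the values π_1, π_2, … into P one at a time, bumping the leftmost entry strictly greater than the inserted value down to the next row. The recording tableau Q records, in position (i, j), the step at which that cell was added to P.
  Insert 2 (step 1): P = [2];  Q = [1]
  Insert 5 (step 2): P = [2, 5];  Q = [1, 2]
  Insert 6 (step 3): P = [2, 5, 6];  Q = [1, 2, 3]
  Insert 9 (step 4): P = [2, 5, 6, 9];  Q = [1, 2, 3, 4]
  Insert 3 (step 5): P = [2, 3, 6, 9] / [5];  Q = [1, 2, 3, 4] / [5]
  Insert 8 (step 6): P = [2, 3, 6, 8] / [5, 9];  Q = [1, 2, 3, 4] / [5, 6]
  Insert 1 (step 7): P = [1, 3, 6, 8] / [2, 9] / [5];  Q = [1, 2, 3, 4] / [5, 6] / [7]
  Insert 7 (step 8): P = [1, 3, 6, 7] / [2, 8] / [5, 9];  Q = [1, 2, 3, 4] / [5, 6] / [7, 8]
  Insert 4 (step 9): P = [1, 3, 4, 7] / [2, 6] / [5, 8] / [9];  Q = [1, 2, 3, 4] / [5, 6] / [7, 8] / [9]
Final shape: (4, 2, 2, 1).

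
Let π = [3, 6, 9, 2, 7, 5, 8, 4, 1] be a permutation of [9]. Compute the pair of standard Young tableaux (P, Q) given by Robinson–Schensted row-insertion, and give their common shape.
P = [1, 4, 7, 8] / [2, 5] / [3] / [6] / [9];  Q = [1, 2, 3, 7] / [4, 5] / [6] / [8] / [9];  common shape = (4, 2, 1, 1, 1)

Row-insert the values π_1, π_2, … into P one at a time, bumping the leftmost entry strictly greater than the inserted value down to the next row. The recording tableau Q records, in position (i, j), the step at which that cell was added to P.
  Insert 3 (step 1): P = [3];  Q = [1]
  Insert 6 (step 2): P = [3, 6];  Q = [1, 2]
  Insert 9 (step 3): P = [3, 6, 9];  Q = [1, 2, 3]
  Insert 2 (step 4): P = [2, 6, 9] / [3];  Q = [1, 2, 3] / [4]
  Insert 7 (step 5): P = [2, 6, 7] / [3, 9];  Q = [1, 2, 3] / [4, 5]
  Insert 5 (step 6): P = [2, 5, 7] / [3, 6] / [9];  Q = [1, 2, 3] / [4, 5] / [6]
  Insert 8 (step 7): P = [2, 5, 7, 8] / [3, 6] / [9];  Q = [1, 2, 3, 7] / [4, 5] / [6]
  Insert 4 (step 8): P = [2, 4, 7, 8] / [3, 5] / [6] / [9];  Q = [1, 2, 3, 7] / [4, 5] / [6] / [8]
  Insert 1 (step 9): P = [1, 4, 7, 8] / [2, 5] / [3] / [6] / [9];  Q = [1, 2, 3, 7] / [4, 5] / [6] / [8] / [9]
Final shape: (4, 2, 1, 1, 1).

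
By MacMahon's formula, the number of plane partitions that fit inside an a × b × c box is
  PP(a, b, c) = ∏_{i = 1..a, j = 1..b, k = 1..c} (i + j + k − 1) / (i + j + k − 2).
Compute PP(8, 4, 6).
PP(8, 4, 6) = 90474964580

Evaluate the triple product over i = 1..8, j = 1..4, k = 1..6. The factors are (2/1) · (3/2) · (4/3) · (5/4) · (6/5) · (7/6) · (3/2) · (4/3) · … (192 factors total). The numerators and denominators telescope so the product is an integer; carrying out the multiplication exactly gives PP(8, 4, 6) = 90474964580.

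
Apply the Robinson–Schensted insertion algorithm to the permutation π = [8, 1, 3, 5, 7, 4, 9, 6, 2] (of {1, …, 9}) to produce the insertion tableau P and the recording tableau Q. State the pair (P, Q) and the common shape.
P = [1, 2, 4, 6, 9] / [3, 7] / [5] / [8];  Q = [1, 3, 4, 5, 7] / [2, 8] / [6] / [9];  common shape = (5, 2, 1, 1)

Row-insert the values π_1, π_2, … into P one at a time, bumping the leftmost entry strictly greater than the inserted value down to the next row. The recording tableau Q records, in position (i, j), the step at which that cell was added to P.
  Insert 8 (step 1): P = [8];  Q = [1]
  Insert 1 (step 2): P = [1] / [8];  Q = [1] / [2]
  Insert 3 (step 3): P = [1, 3] / [8];  Q = [1, 3] / [2]
  Insert 5 (step 4): P = [1, 3, 5] / [8];  Q = [1, 3, 4] / [2]
  Insert 7 (step 5): P = [1, 3, 5, 7] / [8];  Q = [1, 3, 4, 5] / [2]
  Insert 4 (step 6): P = [1, 3, 4, 7] / [5] / [8];  Q = [1, 3, 4, 5] / [2] / [6]
  Insert 9 (step 7): P = [1, 3, 4, 7, 9] / [5] / [8];  Q = [1, 3, 4, 5, 7] / [2] / [6]
  Insert 6 (step 8): P = [1, 3, 4, 6, 9] / [5, 7] / [8];  Q = [1, 3, 4, 5, 7] / [2, 8] / [6]
  Insert 2 (step 9): P = [1, 2, 4, 6, 9] / [3, 7] / [5] / [8];  Q = [1, 3, 4, 5, 7] / [2, 8] / [6] / [9]
Final shape: (5, 2, 1, 1).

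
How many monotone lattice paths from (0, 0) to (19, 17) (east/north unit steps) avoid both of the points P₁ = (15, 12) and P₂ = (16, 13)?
Number of paths = 5248763415

Inclusion–exclusion. Total paths: C(36, 19) = 8597496600. Through P₁: C(27, 15)·C(9, 4) = 2190366360. Through P₂: C(29, 16)·C(7, 3) = 2375237025. Since P₁ is strictly southwest of P₂, a monotone path through both must visit P₁ then P₂; paths through both = C(27, 15)·C(2, 1)·C(7, 3) = 1216870200. Avoid both = 8597496600 − 2190366360 − 2375237025 + 1216870200 = 5248763415.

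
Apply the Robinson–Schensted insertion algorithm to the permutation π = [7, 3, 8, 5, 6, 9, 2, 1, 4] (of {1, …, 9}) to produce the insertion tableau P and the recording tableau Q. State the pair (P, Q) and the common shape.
P = [1, 4, 6, 9] / [2, 5] / [3, 8] / [7];  Q = [1, 3, 5, 6] / [2, 4] / [7, 9] / [8];  common shape = (4, 2, 2, 1)

Row-insert the values π_1, π_2, … into P one at a time, bumping the leftmost entry strictly greater than the inserted value down to the next row. The recording tableau Q records, in position (i, j), the step at which that cell was added to P.
  Insert 7 (step 1): P = [7];  Q = [1]
  Insert 3 (step 2): P = [3] / [7];  Q = [1] / [2]
  Insert 8 (step 3): P = [3, 8] / [7];  Q = [1, 3] / [2]
  Insert 5 (step 4): P = [3, 5] / [7, 8];  Q = [1, 3] / [2, 4]
  Insert 6 (step 5): P = [3, 5, 6] / [7, 8];  Q = [1, 3, 5] / [2, 4]
  Insert 9 (step 6): P = [3, 5, 6, 9] / [7, 8];  Q = [1, 3, 5, 6] / [2, 4]
  Insert 2 (step 7): P = [2, 5, 6, 9] / [3, 8] / [7];  Q = [1, 3, 5, 6] / [2, 4] / [7]
  Insert 1 (step 8): P = [1, 5, 6, 9] / [2, 8] / [3] / [7];  Q = [1, 3, 5, 6] / [2, 4] / [7] / [8]
  Insert 4 (step 9): P = [1, 4, 6, 9] / [2, 5] / [3, 8] / [7];  Q = [1, 3, 5, 6] / [2, 4] / [7, 9] / [8]
Final shape: (4, 2, 2, 1).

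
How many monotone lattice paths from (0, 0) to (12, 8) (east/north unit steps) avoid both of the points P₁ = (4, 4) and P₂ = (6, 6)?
Number of paths = 77208

Inclusion–exclusion. Total paths: C(20, 12) = 125970. Through P₁: C(8, 4)·C(12, 8) = 34650. Through P₂: C(12, 6)·C(8, 6) = 25872. Since P₁ is strictly southwest of P₂, a monotone path through both must visit P₁ then P₂; paths through both = C(8, 4)·C(4, 2)·C(8, 6) = 11760. Avoid both = 125970 − 34650 − 25872 + 11760 = 77208.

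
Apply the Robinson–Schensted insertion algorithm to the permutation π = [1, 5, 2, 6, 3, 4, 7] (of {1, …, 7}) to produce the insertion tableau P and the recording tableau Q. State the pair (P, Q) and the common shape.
P = [1, 2, 3, 4, 7] / [5, 6];  Q = [1, 2, 4, 6, 7] / [3, 5];  common shape = (5, 2)

Row-insert the values π_1, π_2, … into P one at a time, bumping the leftmost entry strictly greater than the inserted value down to the next row. The recording tableau Q records, in position (i, j), the step at which that cell was added to P.
  Insert 1 (step 1): P = [1];  Q = [1]
  Insert 5 (step 2): P = [1, 5];  Q = [1, 2]
  Insert 2 (step 3): P = [1, 2] / [5];  Q = [1, 2] / [3]
  Insert 6 (step 4): P = [1, 2, 6] / [5];  Q = [1, 2, 4] / [3]
  Insert 3 (step 5): P = [1, 2, 3] / [5, 6];  Q = [1, 2, 4] / [3, 5]
  Insert 4 (step 6): P = [1, 2, 3, 4] / [5, 6];  Q = [1, 2, 4, 6] / [3, 5]
  Insert 7 (step 7): P = [1, 2, 3, 4, 7] / [5, 6];  Q = [1, 2, 4, 6, 7] / [3, 5]
Final shape: (5, 2).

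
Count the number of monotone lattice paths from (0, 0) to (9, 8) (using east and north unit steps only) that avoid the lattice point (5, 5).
Number of paths = 15490

Total paths from (0, 0) to (9, 8): C(17, 9) = 24310. Paths through (5, 5): (paths (0, 0) → (5, 5)) × (paths (5, 5) → (9, 8)) = C(10, 5) · C(7, 4) = 252 · 35 = 8820. Avoidance count = 24310 − 8820 = 15490.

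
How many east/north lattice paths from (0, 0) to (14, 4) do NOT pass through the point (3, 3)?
Number of paths = 2820

Total paths from (0, 0) to (14, 4): C(18, 14) = 3060. Paths through (3, 3): (paths (0, 0) → (3, 3)) × (paths (3, 3) → (14, 4)) = C(6, 3) · C(12, 11) = 20 · 12 = 240. Avoidance count = 3060 − 240 = 2820.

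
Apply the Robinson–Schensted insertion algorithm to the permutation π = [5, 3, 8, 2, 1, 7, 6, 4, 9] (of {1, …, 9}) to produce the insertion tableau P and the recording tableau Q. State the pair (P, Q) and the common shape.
P = [1, 4, 9] / [2, 6] / [3, 7] / [5, 8];  Q = [1, 3, 9] / [2, 6] / [4, 7] / [5, 8];  common shape = (3, 2, 2, 2)

Row-insert the values π_1, π_2, … into P one at a time, bumping the leftmost entry strictly greater than the inserted value down to the next row. The recording tableau Q records, in position (i, j), the step at which that cell was added to P.
  Insert 5 (step 1): P = [5];  Q = [1]
  Insert 3 (step 2): P = [3] / [5];  Q = [1] / [2]
  Insert 8 (step 3): P = [3, 8] / [5];  Q = [1, 3] / [2]
  Insert 2 (step 4): P = [2, 8] / [3] / [5];  Q = [1, 3] / [2] / [4]
  Insert 1 (step 5): P = [1, 8] / [2] / [3] / [5];  Q = [1, 3] / [2] / [4] / [5]
  Insert 7 (step 6): P = [1, 7] / [2, 8] / [3] / [5];  Q = [1, 3] / [2, 6] / [4] / [5]
  Insert 6 (step 7): P = [1, 6] / [2, 7] / [3, 8] / [5];  Q = [1, 3] / [2, 6] / [4, 7] / [5]
  Insert 4 (step 8): P = [1, 4] / [2, 6] / [3, 7] / [5, 8];  Q = [1, 3] / [2, 6] / [4, 7] / [5, 8]
  Insert 9 (step 9): P = [1, 4, 9] / [2, 6] / [3, 7] / [5, 8];  Q = [1, 3, 9] / [2, 6] / [4, 7] / [5, 8]
Final shape: (3, 2, 2, 2).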